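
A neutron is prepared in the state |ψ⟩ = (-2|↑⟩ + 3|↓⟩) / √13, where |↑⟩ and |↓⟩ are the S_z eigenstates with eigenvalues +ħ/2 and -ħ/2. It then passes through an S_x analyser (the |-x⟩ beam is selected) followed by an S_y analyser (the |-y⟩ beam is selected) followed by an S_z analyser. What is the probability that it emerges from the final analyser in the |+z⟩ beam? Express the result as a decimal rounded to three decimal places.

First analyser (S_x): P(|-x⟩) = |⟨-x|ψ⟩|² = 25/26.
After stage 1 the state is |-x⟩; P(|-y⟩) = |⟨-y|-x⟩|² = 1/2.
After stage 2 the state is |-y⟩; P(|+z⟩) = |⟨+z|-y⟩|² = 1/2.
Joint probability = 25/26 × 1/2 × 1/2 = 0.240.

0.240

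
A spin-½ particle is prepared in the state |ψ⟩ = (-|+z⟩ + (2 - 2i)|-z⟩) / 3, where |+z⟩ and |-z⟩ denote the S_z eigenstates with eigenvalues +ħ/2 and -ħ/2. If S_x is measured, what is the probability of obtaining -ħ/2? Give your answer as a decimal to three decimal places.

0.722

|-x⟩ = (|+z⟩ - |-z⟩)/√2, so ⟨-x|ψ⟩ = (-3 + 2i) / (√2·3).
P = |-3 + 2i|² / 18 = 13/18.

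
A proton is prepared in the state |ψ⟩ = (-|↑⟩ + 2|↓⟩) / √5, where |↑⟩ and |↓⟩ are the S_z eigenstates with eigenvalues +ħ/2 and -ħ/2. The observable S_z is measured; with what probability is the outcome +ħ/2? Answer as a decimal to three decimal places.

0.200

The +ħ/2 outcome corresponds to |↑⟩. Its amplitude in |ψ⟩ is -1/√5.
P = |-1|² / 5 = 1/5.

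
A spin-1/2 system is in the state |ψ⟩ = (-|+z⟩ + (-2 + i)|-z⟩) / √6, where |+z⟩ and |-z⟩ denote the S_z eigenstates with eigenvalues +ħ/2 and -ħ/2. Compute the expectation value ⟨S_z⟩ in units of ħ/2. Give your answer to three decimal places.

⟨σ_z⟩ = |a|² - |b|² divided by |a|²+|b|², with a, b the |+z⟩, |-z⟩ amplitudes.
= (1 - 5)/6 = -4/6.
⟨S_z⟩ = (ħ/2)·⟨σ_z⟩.

-0.667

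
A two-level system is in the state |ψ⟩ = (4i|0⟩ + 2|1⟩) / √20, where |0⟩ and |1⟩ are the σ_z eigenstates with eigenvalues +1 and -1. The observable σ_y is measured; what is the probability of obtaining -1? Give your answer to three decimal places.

|-y⟩ = (|0⟩ - i|1⟩)/√2, so ⟨-y|ψ⟩ = (6i) / (√2·√20).
P = |6i|² / 40 = 36/40.

0.900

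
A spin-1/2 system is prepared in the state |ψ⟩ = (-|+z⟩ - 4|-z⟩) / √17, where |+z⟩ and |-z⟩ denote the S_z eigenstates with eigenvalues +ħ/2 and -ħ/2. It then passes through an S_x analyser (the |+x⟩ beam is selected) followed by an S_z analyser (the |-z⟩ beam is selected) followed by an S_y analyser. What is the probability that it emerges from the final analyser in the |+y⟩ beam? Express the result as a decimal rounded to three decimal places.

First analyser (S_x): P(|+x⟩) = |⟨+x|ψ⟩|² = 25/34.
After stage 1 the state is |+x⟩; P(|-z⟩) = |⟨-z|+x⟩|² = 1/2.
After stage 2 the state is |-z⟩; P(|+y⟩) = |⟨+y|-z⟩|² = 1/2.
Joint probability = 25/34 × 1/2 × 1/2 = 0.184.

0.184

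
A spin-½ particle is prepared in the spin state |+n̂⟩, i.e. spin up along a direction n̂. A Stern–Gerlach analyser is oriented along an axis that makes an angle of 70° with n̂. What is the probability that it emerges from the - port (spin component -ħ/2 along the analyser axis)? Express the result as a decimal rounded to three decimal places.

For spin-½, the probability of finding spin-up along an axis at angle θ to the initial spin direction is cos²(θ/2); spin-down is sin²(θ/2).
θ = 70°, so P = sin²(35°) ≈ 0.329.

0.329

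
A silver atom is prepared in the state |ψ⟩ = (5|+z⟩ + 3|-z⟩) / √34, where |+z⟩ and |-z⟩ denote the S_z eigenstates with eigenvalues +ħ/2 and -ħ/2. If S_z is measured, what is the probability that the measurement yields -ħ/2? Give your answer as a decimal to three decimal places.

0.265

The -ħ/2 outcome corresponds to |-z⟩. Its amplitude in |ψ⟩ is 3/√34.
P = |3|² / 34 = 9/34.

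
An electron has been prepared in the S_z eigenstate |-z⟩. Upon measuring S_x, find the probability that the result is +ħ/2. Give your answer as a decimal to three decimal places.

0.500

In the S_z basis, |-z⟩ = |-z⟩ and |+x⟩ = (|+z⟩ + |-z⟩)/√2.
|⟨+x|-z⟩|² = 1/2.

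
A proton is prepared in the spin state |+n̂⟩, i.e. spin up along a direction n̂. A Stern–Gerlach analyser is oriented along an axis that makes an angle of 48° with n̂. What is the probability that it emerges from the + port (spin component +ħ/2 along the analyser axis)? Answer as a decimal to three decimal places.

For spin-½, the probability of finding spin-up along an axis at angle θ to the initial spin direction is cos²(θ/2); spin-down is sin²(θ/2).
θ = 48°, so P = cos²(24°) ≈ 0.835.

0.835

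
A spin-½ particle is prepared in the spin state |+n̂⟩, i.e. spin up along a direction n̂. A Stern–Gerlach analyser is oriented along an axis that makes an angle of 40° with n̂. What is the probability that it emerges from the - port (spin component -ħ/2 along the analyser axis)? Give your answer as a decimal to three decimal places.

0.117

For spin-½, the probability of finding spin-up along an axis at angle θ to the initial spin direction is cos²(θ/2); spin-down is sin²(θ/2).
θ = 40°, so P = sin²(20°) ≈ 0.117.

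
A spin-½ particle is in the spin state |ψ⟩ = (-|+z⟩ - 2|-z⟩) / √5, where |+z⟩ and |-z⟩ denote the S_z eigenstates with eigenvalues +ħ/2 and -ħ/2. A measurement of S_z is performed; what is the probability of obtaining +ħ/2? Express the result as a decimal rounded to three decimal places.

The +ħ/2 outcome corresponds to |+z⟩. Its amplitude in |ψ⟩ is -1/√5.
P = |-1|² / 5 = 1/5.

0.200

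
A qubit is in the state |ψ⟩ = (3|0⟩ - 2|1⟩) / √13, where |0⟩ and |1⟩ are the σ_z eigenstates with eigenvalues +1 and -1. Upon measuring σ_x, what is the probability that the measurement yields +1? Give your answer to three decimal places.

|+x⟩ = (|0⟩ + |1⟩)/√2, so ⟨+x|ψ⟩ = (1) / (√2·√13).
P = |1|² / 26 = 1/26.

0.038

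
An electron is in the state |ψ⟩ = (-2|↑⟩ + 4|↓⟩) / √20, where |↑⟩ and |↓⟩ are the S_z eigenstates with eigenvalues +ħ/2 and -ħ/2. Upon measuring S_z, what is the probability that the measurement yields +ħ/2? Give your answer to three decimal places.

0.200

The +ħ/2 outcome corresponds to |↑⟩. Its amplitude in |ψ⟩ is -2/√20.
P = |-2|² / 20 = 4/20.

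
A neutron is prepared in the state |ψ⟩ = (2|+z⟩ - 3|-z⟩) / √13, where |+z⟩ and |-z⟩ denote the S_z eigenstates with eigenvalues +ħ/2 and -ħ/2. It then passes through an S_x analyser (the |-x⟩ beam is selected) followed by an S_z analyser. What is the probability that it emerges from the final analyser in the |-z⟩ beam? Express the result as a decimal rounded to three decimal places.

0.481

First analyser (S_x): P(|-x⟩) = |⟨-x|ψ⟩|² = 25/26.
After stage 1 the state is |-x⟩; P(|-z⟩) = |⟨-z|-x⟩|² = 1/2.
Joint probability = 25/26 × 1/2 = 0.481.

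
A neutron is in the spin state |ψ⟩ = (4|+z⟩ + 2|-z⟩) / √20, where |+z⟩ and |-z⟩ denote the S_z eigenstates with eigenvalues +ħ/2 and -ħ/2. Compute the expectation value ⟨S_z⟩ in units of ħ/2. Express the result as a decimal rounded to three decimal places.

⟨σ_z⟩ = |a|² - |b|² divided by |a|²+|b|², with a, b the |+z⟩, |-z⟩ amplitudes.
= (16 - 4)/20 = 12/20.
⟨S_z⟩ = (ħ/2)·⟨σ_z⟩.

0.600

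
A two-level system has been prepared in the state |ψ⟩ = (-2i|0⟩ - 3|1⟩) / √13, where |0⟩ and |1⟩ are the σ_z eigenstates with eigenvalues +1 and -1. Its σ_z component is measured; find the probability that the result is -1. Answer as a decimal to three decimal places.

0.692

The -1 outcome corresponds to |1⟩. Its amplitude in |ψ⟩ is -3/√13.
P = |-3|² / 13 = 9/13.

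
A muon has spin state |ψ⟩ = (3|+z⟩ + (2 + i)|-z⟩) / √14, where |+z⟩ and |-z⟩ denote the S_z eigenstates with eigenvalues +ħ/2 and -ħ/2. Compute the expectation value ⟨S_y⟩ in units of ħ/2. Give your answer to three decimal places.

0.429

⟨σ_y⟩ = 2 Im(a* b)/(|a|²+|b|²) with a = 3, b = (2 + i).
a* b = (6 + 3i), so ⟨σ_y⟩ = 6/14.
⟨S_y⟩ = (ħ/2)·⟨σ_y⟩.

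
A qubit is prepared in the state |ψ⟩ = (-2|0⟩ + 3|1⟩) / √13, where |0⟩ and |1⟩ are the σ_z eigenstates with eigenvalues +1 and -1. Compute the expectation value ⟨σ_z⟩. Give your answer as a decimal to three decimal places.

⟨σ_z⟩ = |a|² - |b|² divided by |a|²+|b|², with a, b the |0⟩, |1⟩ amplitudes.
= (4 - 9)/13 = -5/13.

-0.385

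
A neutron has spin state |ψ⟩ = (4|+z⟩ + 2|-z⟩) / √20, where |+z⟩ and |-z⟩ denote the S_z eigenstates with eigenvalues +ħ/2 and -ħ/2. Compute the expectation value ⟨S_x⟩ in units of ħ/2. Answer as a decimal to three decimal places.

⟨σ_x⟩ = 2 Re(a* b)/(|a|²+|b|²) with a = 4, b = 2.
a* b = 8, so ⟨σ_x⟩ = 16/20.
⟨S_x⟩ = (ħ/2)·⟨σ_x⟩.

0.800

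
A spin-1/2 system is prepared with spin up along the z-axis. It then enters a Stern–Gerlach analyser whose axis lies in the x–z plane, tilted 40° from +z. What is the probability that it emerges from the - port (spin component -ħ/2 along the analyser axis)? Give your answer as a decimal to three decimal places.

0.117

For spin-½, the probability of finding spin-up along an axis at angle θ to the initial spin direction is cos²(θ/2); spin-down is sin²(θ/2).
θ = 40°, so P = sin²(20°) ≈ 0.117.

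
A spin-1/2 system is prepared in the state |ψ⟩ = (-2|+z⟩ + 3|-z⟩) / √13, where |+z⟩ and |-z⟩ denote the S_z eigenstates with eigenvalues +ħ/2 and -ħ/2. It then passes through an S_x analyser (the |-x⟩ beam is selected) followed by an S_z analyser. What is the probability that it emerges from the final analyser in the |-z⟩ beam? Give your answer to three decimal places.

First analyser (S_x): P(|-x⟩) = |⟨-x|ψ⟩|² = 25/26.
After stage 1 the state is |-x⟩; P(|-z⟩) = |⟨-z|-x⟩|² = 1/2.
Joint probability = 25/26 × 1/2 = 0.481.

0.481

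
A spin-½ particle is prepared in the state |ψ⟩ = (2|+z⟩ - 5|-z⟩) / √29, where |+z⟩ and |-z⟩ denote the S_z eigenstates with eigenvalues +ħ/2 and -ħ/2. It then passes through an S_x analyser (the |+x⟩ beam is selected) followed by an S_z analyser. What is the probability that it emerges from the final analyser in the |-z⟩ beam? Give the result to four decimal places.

0.0776

First analyser (S_x): P(|+x⟩) = |⟨+x|ψ⟩|² = 9/58.
After stage 1 the state is |+x⟩; P(|-z⟩) = |⟨-z|+x⟩|² = 1/2.
Joint probability = 9/58 × 1/2 = 0.0776.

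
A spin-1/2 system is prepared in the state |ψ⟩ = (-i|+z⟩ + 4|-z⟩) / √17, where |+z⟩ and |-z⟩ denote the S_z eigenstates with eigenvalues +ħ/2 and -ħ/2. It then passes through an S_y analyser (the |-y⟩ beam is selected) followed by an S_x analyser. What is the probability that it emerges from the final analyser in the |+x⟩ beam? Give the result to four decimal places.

First analyser (S_y): P(|-y⟩) = |⟨-y|ψ⟩|² = 9/34.
After stage 1 the state is |-y⟩; P(|+x⟩) = |⟨+x|-y⟩|² = 1/2.
Joint probability = 9/34 × 1/2 = 0.1324.

0.1324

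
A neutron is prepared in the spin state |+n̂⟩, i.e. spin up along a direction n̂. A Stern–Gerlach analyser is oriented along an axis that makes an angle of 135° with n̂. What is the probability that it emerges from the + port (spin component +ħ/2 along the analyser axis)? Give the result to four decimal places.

0.1464

For spin-½, the probability of finding spin-up along an axis at angle θ to the initial spin direction is cos²(θ/2); spin-down is sin²(θ/2).
θ = 135°, so P = cos²(67.5°) ≈ 0.1464.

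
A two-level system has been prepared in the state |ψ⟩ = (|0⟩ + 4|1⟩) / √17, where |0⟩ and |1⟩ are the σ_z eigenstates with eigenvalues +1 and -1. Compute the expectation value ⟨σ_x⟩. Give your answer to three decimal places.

⟨σ_x⟩ = 2 Re(a* b)/(|a|²+|b|²) with a = 1, b = 4.
a* b = 4, so ⟨σ_x⟩ = 8/17.

0.471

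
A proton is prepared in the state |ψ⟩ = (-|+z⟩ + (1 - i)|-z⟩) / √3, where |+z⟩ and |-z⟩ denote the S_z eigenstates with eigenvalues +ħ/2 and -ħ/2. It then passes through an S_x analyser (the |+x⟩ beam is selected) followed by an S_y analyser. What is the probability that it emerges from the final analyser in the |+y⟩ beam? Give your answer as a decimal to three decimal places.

First analyser (S_x): P(|+x⟩) = |⟨+x|ψ⟩|² = 1/6.
After stage 1 the state is |+x⟩; P(|+y⟩) = |⟨+y|+x⟩|² = 1/2.
Joint probability = 1/6 × 1/2 = 0.083.

0.083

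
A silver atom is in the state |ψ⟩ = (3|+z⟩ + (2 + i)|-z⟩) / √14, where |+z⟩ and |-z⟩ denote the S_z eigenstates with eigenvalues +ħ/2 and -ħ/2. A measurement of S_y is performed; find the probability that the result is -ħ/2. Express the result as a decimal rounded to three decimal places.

|-y⟩ = (|+z⟩ - i|-z⟩)/√2, so ⟨-y|ψ⟩ = (2 + 2i) / (√2·√14).
P = |2 + 2i|² / 28 = 8/28.

0.286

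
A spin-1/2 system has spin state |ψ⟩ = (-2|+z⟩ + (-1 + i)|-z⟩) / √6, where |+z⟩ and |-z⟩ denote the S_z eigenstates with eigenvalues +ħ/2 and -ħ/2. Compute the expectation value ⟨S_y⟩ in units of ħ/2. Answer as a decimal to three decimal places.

⟨σ_y⟩ = 2 Im(a* b)/(|a|²+|b|²) with a = -2, b = (-1 + i).
a* b = (2 - 2i), so ⟨σ_y⟩ = -4/6.
⟨S_y⟩ = (ħ/2)·⟨σ_y⟩.

-0.667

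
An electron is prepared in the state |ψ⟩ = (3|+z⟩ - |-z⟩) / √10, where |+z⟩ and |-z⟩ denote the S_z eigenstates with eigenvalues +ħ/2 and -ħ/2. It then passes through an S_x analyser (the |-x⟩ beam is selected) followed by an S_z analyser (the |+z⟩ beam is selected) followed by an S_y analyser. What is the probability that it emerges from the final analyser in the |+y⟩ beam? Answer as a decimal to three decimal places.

First analyser (S_x): P(|-x⟩) = |⟨-x|ψ⟩|² = 16/20.
After stage 1 the state is |-x⟩; P(|+z⟩) = |⟨+z|-x⟩|² = 1/2.
After stage 2 the state is |+z⟩; P(|+y⟩) = |⟨+y|+z⟩|² = 1/2.
Joint probability = 16/20 × 1/2 × 1/2 = 0.200.

0.200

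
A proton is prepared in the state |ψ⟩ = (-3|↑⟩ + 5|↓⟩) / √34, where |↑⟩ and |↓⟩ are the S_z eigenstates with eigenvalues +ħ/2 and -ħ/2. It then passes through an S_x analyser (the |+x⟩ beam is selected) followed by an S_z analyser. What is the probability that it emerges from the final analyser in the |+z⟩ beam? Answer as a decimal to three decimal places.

First analyser (S_x): P(|+x⟩) = |⟨+x|ψ⟩|² = 4/68.
After stage 1 the state is |+x⟩; P(|+z⟩) = |⟨+z|+x⟩|² = 1/2.
Joint probability = 4/68 × 1/2 = 0.029.

0.029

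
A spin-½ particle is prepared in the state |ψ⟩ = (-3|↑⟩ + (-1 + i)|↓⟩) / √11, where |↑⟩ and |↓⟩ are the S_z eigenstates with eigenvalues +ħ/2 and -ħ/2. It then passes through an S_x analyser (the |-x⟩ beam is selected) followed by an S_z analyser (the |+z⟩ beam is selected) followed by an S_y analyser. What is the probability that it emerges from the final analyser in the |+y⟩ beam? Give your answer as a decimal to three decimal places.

First analyser (S_x): P(|-x⟩) = |⟨-x|ψ⟩|² = 5/22.
After stage 1 the state is |-x⟩; P(|+z⟩) = |⟨+z|-x⟩|² = 1/2.
After stage 2 the state is |+z⟩; P(|+y⟩) = |⟨+y|+z⟩|² = 1/2.
Joint probability = 5/22 × 1/2 × 1/2 = 0.057.

0.057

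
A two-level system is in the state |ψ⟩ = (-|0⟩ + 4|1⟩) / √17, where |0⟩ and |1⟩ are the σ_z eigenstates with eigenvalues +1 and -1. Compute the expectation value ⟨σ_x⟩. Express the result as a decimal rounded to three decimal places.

⟨σ_x⟩ = 2 Re(a* b)/(|a|²+|b|²) with a = -1, b = 4.
a* b = -4, so ⟨σ_x⟩ = -8/17.

-0.471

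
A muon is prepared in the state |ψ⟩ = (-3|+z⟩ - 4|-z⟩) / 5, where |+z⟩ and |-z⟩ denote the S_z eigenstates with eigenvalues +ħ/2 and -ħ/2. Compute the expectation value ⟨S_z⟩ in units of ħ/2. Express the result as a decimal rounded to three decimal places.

⟨σ_z⟩ = |a|² - |b|² divided by |a|²+|b|², with a, b the |+z⟩, |-z⟩ amplitudes.
= (9 - 16)/25 = -7/25.
⟨S_z⟩ = (ħ/2)·⟨σ_z⟩.

-0.280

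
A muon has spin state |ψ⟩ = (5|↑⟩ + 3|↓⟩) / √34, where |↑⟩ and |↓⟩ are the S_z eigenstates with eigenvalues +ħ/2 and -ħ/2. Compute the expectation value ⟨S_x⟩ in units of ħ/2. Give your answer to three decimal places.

0.882

⟨σ_x⟩ = 2 Re(a* b)/(|a|²+|b|²) with a = 5, b = 3.
a* b = 15, so ⟨σ_x⟩ = 30/34.
⟨S_x⟩ = (ħ/2)·⟨σ_x⟩.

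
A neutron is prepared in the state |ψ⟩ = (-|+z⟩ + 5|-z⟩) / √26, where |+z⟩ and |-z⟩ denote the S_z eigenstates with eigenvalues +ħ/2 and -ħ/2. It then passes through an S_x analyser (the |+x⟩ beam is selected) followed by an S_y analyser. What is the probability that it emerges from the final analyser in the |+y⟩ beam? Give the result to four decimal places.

First analyser (S_x): P(|+x⟩) = |⟨+x|ψ⟩|² = 16/52.
After stage 1 the state is |+x⟩; P(|+y⟩) = |⟨+y|+x⟩|² = 1/2.
Joint probability = 16/52 × 1/2 = 0.1538.

0.1538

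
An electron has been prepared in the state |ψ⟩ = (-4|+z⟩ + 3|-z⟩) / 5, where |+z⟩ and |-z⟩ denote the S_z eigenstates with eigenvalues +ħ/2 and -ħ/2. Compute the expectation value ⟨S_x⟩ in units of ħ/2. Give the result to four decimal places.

⟨σ_x⟩ = 2 Re(a* b)/(|a|²+|b|²) with a = -4, b = 3.
a* b = -12, so ⟨σ_x⟩ = -24/25.
⟨S_x⟩ = (ħ/2)·⟨σ_x⟩.

-0.9600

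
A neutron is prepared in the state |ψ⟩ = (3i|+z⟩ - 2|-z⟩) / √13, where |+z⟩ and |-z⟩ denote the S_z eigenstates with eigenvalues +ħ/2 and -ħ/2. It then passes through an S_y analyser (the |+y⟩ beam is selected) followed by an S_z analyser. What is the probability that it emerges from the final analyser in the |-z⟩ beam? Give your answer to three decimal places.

0.481

First analyser (S_y): P(|+y⟩) = |⟨+y|ψ⟩|² = 25/26.
After stage 1 the state is |+y⟩; P(|-z⟩) = |⟨-z|+y⟩|² = 1/2.
Joint probability = 25/26 × 1/2 = 0.481.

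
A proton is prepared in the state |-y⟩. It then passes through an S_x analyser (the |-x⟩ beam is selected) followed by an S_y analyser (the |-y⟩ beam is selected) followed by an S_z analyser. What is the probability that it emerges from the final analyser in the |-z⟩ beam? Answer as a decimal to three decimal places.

0.125

First analyser (S_x): from |-y⟩, P(|-x⟩) = 1/2.
After stage 1 the state is |-x⟩; P(|-y⟩) = |⟨-y|-x⟩|² = 1/2.
After stage 2 the state is |-y⟩; P(|-z⟩) = |⟨-z|-y⟩|² = 1/2.
Joint probability = 1/2 × 1/2 × 1/2 = 0.125.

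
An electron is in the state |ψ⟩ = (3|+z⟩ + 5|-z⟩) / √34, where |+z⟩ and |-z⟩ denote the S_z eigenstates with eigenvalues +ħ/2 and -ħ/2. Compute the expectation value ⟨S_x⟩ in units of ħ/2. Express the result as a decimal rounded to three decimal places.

⟨σ_x⟩ = 2 Re(a* b)/(|a|²+|b|²) with a = 3, b = 5.
a* b = 15, so ⟨σ_x⟩ = 30/34.
⟨S_x⟩ = (ħ/2)·⟨σ_x⟩.

0.882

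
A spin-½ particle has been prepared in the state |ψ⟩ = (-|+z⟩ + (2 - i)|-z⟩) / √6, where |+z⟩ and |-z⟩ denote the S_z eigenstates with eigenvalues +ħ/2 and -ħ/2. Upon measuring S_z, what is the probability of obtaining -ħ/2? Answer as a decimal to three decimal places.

The -ħ/2 outcome corresponds to |-z⟩. Its amplitude in |ψ⟩ is (2 - i)/√6.
P = |2 - i|² / 6 = 5/6.

0.833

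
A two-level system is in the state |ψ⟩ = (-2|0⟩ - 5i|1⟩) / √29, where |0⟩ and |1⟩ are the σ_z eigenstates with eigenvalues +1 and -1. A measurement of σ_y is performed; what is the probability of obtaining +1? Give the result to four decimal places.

0.8448

|+y⟩ = (|0⟩ + i|1⟩)/√2, so ⟨+y|ψ⟩ = (-7) / (√2·√29).
P = |-7|² / 58 = 49/58.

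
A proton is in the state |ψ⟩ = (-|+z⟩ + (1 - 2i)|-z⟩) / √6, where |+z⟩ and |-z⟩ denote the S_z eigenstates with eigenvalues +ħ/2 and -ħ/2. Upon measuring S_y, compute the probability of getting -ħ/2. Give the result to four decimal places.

0.1667

|-y⟩ = (|+z⟩ - i|-z⟩)/√2, so ⟨-y|ψ⟩ = (1 + i) / (√2·√6).
P = |1 + i|² / 12 = 2/12.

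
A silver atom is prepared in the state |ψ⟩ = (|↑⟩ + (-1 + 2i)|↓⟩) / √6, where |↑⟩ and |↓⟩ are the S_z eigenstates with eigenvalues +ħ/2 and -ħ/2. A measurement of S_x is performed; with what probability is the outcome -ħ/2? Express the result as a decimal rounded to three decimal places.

0.667

|-x⟩ = (|↑⟩ - |↓⟩)/√2, so ⟨-x|ψ⟩ = (2 - 2i) / (√2·√6).
P = |2 - 2i|² / 12 = 8/12.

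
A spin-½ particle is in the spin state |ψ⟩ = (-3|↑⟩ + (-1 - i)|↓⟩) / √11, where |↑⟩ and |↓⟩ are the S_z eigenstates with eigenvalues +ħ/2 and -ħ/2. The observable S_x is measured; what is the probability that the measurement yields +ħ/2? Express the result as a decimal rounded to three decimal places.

|+x⟩ = (|↑⟩ + |↓⟩)/√2, so ⟨+x|ψ⟩ = (-4 - i) / (√2·√11).
P = |-4 - i|² / 22 = 17/22.

0.773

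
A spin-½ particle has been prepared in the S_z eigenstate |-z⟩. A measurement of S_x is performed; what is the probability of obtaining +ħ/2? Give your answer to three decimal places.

In the S_z basis, |-z⟩ = |↓⟩ and |+x⟩ = (|↑⟩ + |↓⟩)/√2.
|⟨+x|-z⟩|² = 1/2.

0.500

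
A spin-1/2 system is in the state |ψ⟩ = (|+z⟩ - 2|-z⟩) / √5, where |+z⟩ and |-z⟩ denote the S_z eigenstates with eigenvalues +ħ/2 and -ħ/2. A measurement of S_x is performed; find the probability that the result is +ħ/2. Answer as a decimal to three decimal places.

0.100

|+x⟩ = (|+z⟩ + |-z⟩)/√2, so ⟨+x|ψ⟩ = (-1) / (√2·√5).
P = |-1|² / 10 = 1/10.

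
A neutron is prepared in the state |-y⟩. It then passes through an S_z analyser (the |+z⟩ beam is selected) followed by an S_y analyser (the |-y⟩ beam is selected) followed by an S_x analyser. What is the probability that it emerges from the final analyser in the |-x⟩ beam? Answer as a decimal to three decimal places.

0.125

First analyser (S_z): from |-y⟩, P(|+z⟩) = 1/2.
After stage 1 the state is |+z⟩; P(|-y⟩) = |⟨-y|+z⟩|² = 1/2.
After stage 2 the state is |-y⟩; P(|-x⟩) = |⟨-x|-y⟩|² = 1/2.
Joint probability = 1/2 × 1/2 × 1/2 = 0.125.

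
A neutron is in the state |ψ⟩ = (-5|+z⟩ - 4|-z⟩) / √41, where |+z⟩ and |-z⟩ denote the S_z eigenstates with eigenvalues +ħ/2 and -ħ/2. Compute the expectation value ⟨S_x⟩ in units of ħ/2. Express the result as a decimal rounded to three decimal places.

0.976

⟨σ_x⟩ = 2 Re(a* b)/(|a|²+|b|²) with a = -5, b = -4.
a* b = 20, so ⟨σ_x⟩ = 40/41.
⟨S_x⟩ = (ħ/2)·⟨σ_x⟩.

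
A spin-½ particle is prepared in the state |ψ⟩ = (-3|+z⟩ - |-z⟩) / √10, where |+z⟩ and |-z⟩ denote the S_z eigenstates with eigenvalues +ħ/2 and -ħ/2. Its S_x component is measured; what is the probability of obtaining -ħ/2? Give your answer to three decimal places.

|-x⟩ = (|+z⟩ - |-z⟩)/√2, so ⟨-x|ψ⟩ = (-2) / (√2·√10).
P = |-2|² / 20 = 4/20.

0.200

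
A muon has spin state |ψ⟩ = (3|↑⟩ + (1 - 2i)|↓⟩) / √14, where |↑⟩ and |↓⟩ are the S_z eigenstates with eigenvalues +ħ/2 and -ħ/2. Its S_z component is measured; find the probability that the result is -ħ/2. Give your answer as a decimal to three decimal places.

0.357

The -ħ/2 outcome corresponds to |↓⟩. Its amplitude in |ψ⟩ is (1 - 2i)/√14.
P = |1 - 2i|² / 14 = 5/14.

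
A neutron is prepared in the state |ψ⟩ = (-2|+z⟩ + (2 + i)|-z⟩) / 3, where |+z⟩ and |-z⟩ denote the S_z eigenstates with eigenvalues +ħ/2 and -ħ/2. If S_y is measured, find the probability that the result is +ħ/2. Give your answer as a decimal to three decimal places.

|+y⟩ = (|+z⟩ + i|-z⟩)/√2, so ⟨+y|ψ⟩ = (-1 - 2i) / (√2·3).
P = |-1 - 2i|² / 18 = 5/18.

0.278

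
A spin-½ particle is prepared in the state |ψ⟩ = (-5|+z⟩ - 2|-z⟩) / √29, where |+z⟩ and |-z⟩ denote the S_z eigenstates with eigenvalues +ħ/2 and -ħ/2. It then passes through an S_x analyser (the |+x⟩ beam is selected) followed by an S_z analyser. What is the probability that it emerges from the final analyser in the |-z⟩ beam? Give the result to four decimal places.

0.4224

First analyser (S_x): P(|+x⟩) = |⟨+x|ψ⟩|² = 49/58.
After stage 1 the state is |+x⟩; P(|-z⟩) = |⟨-z|+x⟩|² = 1/2.
Joint probability = 49/58 × 1/2 = 0.4224.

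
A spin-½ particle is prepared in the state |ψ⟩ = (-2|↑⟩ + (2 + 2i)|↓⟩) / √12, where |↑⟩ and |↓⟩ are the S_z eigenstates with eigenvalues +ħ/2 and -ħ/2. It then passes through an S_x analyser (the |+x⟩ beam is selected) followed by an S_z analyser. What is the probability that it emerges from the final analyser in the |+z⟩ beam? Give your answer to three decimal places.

0.083

First analyser (S_x): P(|+x⟩) = |⟨+x|ψ⟩|² = 4/24.
After stage 1 the state is |+x⟩; P(|+z⟩) = |⟨+z|+x⟩|² = 1/2.
Joint probability = 4/24 × 1/2 = 0.083.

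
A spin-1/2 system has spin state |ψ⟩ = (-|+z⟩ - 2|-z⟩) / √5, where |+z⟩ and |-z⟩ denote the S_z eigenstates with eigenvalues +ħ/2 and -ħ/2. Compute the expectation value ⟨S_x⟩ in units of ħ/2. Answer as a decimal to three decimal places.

⟨σ_x⟩ = 2 Re(a* b)/(|a|²+|b|²) with a = -1, b = -2.
a* b = 2, so ⟨σ_x⟩ = 4/5.
⟨S_x⟩ = (ħ/2)·⟨σ_x⟩.

0.800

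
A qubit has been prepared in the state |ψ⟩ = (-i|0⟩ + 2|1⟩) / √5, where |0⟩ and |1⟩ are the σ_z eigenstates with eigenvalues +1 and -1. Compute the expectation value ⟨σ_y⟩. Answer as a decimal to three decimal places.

⟨σ_y⟩ = 2 Im(a* b)/(|a|²+|b|²) with a = -i, b = 2.
a* b = 2i, so ⟨σ_y⟩ = 4/5.

0.800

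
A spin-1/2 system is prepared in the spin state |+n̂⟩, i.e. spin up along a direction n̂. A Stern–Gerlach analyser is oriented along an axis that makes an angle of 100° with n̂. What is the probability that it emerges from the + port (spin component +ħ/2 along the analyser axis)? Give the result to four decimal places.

0.4132

For spin-½, the probability of finding spin-up along an axis at angle θ to the initial spin direction is cos²(θ/2); spin-down is sin²(θ/2).
θ = 100°, so P = cos²(50°) ≈ 0.4132.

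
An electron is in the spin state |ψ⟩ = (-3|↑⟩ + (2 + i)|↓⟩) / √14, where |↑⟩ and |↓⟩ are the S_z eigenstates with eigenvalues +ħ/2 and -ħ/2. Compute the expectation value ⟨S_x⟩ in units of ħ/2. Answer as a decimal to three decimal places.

⟨σ_x⟩ = 2 Re(a* b)/(|a|²+|b|²) with a = -3, b = (2 + i).
a* b = (-6 - 3i), so ⟨σ_x⟩ = -12/14.
⟨S_x⟩ = (ħ/2)·⟨σ_x⟩.

-0.857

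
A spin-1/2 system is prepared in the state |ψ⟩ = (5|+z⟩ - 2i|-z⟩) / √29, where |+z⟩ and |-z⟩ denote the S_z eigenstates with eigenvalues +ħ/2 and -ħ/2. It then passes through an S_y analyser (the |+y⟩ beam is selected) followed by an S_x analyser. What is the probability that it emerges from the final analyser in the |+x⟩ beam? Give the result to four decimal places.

First analyser (S_y): P(|+y⟩) = |⟨+y|ψ⟩|² = 9/58.
After stage 1 the state is |+y⟩; P(|+x⟩) = |⟨+x|+y⟩|² = 1/2.
Joint probability = 9/58 × 1/2 = 0.0776.

0.0776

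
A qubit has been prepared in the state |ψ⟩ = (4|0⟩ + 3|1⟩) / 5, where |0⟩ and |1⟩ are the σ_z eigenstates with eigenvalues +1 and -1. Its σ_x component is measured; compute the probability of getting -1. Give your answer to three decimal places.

|-x⟩ = (|0⟩ - |1⟩)/√2, so ⟨-x|ψ⟩ = (1) / (√2·5).
P = |1|² / 50 = 1/50.

0.020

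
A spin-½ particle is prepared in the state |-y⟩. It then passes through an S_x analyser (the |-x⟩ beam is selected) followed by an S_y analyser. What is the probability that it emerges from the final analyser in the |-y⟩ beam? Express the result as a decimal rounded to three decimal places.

0.250

First analyser (S_x): from |-y⟩, P(|-x⟩) = 1/2.
After stage 1 the state is |-x⟩; P(|-y⟩) = |⟨-y|-x⟩|² = 1/2.
Joint probability = 1/2 × 1/2 = 0.250.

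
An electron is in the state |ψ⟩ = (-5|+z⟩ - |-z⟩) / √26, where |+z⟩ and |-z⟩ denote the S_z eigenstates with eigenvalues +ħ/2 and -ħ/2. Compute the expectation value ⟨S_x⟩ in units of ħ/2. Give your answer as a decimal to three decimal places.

0.385

⟨σ_x⟩ = 2 Re(a* b)/(|a|²+|b|²) with a = -5, b = -1.
a* b = 5, so ⟨σ_x⟩ = 10/26.
⟨S_x⟩ = (ħ/2)·⟨σ_x⟩.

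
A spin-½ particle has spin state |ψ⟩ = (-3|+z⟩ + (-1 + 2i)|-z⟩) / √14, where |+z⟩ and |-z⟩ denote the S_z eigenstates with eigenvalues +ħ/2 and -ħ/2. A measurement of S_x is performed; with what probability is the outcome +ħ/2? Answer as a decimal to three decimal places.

|+x⟩ = (|+z⟩ + |-z⟩)/√2, so ⟨+x|ψ⟩ = (-4 + 2i) / (√2·√14).
P = |-4 + 2i|² / 28 = 20/28.

0.714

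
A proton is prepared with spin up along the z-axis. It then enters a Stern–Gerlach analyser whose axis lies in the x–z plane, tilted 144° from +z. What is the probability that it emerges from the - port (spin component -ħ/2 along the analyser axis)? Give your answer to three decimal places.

For spin-½, the probability of finding spin-up along an axis at angle θ to the initial spin direction is cos²(θ/2); spin-down is sin²(θ/2).
θ = 144°, so P = sin²(72°) ≈ 0.905.

0.905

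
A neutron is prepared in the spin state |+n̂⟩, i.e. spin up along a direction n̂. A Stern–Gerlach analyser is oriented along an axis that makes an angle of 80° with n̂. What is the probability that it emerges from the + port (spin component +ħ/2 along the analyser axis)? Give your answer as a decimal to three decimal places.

0.587

For spin-½, the probability of finding spin-up along an axis at angle θ to the initial spin direction is cos²(θ/2); spin-down is sin²(θ/2).
θ = 80°, so P = cos²(40°) ≈ 0.587.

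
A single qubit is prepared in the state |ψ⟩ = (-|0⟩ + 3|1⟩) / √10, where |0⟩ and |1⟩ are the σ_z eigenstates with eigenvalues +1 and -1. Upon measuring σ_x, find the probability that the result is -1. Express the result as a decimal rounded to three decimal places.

|-x⟩ = (|0⟩ - |1⟩)/√2, so ⟨-x|ψ⟩ = (-4) / (√2·√10).
P = |-4|² / 20 = 16/20.

0.800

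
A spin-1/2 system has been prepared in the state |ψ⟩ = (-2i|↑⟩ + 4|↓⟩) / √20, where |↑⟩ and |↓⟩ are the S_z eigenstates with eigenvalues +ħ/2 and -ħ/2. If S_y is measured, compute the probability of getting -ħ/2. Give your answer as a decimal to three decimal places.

|-y⟩ = (|↑⟩ - i|↓⟩)/√2, so ⟨-y|ψ⟩ = (2i) / (√2·√20).
P = |2i|² / 40 = 4/40.

0.100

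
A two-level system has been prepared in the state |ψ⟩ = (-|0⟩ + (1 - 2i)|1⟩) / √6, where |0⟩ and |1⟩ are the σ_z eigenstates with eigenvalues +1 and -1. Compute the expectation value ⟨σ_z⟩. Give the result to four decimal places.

⟨σ_z⟩ = |a|² - |b|² divided by |a|²+|b|², with a, b the |0⟩, |1⟩ amplitudes.
= (1 - 5)/6 = -4/6.

-0.6667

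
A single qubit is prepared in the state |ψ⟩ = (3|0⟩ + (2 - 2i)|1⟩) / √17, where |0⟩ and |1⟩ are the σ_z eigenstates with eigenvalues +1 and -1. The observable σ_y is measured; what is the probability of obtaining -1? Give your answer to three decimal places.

0.853

|-y⟩ = (|0⟩ - i|1⟩)/√2, so ⟨-y|ψ⟩ = (5 + 2i) / (√2·√17).
P = |5 + 2i|² / 34 = 29/34.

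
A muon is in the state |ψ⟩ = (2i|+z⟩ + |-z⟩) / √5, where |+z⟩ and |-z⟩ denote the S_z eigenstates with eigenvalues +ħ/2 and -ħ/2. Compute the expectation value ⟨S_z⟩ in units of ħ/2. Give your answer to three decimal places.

⟨σ_z⟩ = |a|² - |b|² divided by |a|²+|b|², with a, b the |+z⟩, |-z⟩ amplitudes.
= (4 - 1)/5 = 3/5.
⟨S_z⟩ = (ħ/2)·⟨σ_z⟩.

0.600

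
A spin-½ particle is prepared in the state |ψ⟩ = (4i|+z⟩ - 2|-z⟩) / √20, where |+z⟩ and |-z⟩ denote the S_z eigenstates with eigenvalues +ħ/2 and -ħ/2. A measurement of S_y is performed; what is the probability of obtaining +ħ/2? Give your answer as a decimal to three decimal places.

|+y⟩ = (|+z⟩ + i|-z⟩)/√2, so ⟨+y|ψ⟩ = (6i) / (√2·√20).
P = |6i|² / 40 = 36/40.

0.900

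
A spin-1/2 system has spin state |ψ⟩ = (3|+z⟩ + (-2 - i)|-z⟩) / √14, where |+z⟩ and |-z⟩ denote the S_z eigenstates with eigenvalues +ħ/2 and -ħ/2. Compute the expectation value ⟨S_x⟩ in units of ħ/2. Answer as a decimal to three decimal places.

-0.857

⟨σ_x⟩ = 2 Re(a* b)/(|a|²+|b|²) with a = 3, b = (-2 - i).
a* b = (-6 - 3i), so ⟨σ_x⟩ = -12/14.
⟨S_x⟩ = (ħ/2)·⟨σ_x⟩.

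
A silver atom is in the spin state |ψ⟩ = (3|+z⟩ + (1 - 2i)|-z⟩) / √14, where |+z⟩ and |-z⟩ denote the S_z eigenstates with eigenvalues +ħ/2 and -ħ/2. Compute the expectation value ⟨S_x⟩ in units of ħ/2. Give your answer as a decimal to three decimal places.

0.429

⟨σ_x⟩ = 2 Re(a* b)/(|a|²+|b|²) with a = 3, b = (1 - 2i).
a* b = (3 - 6i), so ⟨σ_x⟩ = 6/14.
⟨S_x⟩ = (ħ/2)·⟨σ_x⟩.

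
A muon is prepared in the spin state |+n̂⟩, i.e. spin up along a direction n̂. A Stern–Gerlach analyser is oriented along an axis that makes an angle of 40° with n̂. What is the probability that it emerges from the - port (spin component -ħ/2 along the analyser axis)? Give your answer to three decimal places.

0.117

For spin-½, the probability of finding spin-up along an axis at angle θ to the initial spin direction is cos²(θ/2); spin-down is sin²(θ/2).
θ = 40°, so P = sin²(20°) ≈ 0.117.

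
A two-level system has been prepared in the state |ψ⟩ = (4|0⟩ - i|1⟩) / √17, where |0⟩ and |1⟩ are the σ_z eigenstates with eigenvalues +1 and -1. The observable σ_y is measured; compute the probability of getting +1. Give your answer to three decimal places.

0.265

|+y⟩ = (|0⟩ + i|1⟩)/√2, so ⟨+y|ψ⟩ = (3) / (√2·√17).
P = |3|² / 34 = 9/34.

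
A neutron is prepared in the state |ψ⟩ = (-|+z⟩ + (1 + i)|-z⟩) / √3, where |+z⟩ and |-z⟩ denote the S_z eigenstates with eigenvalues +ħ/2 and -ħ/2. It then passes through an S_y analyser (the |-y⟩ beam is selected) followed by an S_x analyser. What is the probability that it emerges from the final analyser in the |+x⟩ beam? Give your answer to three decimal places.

First analyser (S_y): P(|-y⟩) = |⟨-y|ψ⟩|² = 5/6.
After stage 1 the state is |-y⟩; P(|+x⟩) = |⟨+x|-y⟩|² = 1/2.
Joint probability = 5/6 × 1/2 = 0.417.

0.417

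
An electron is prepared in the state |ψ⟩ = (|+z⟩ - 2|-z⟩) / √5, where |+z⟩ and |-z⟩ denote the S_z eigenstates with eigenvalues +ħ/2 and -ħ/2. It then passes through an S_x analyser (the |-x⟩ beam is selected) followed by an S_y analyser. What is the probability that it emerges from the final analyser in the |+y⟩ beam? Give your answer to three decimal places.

0.450

First analyser (S_x): P(|-x⟩) = |⟨-x|ψ⟩|² = 9/10.
After stage 1 the state is |-x⟩; P(|+y⟩) = |⟨+y|-x⟩|² = 1/2.
Joint probability = 9/10 × 1/2 = 0.450.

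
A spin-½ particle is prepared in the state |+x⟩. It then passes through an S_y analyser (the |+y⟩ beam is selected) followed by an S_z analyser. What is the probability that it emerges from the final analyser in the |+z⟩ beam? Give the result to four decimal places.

First analyser (S_y): from |+x⟩, P(|+y⟩) = 1/2.
After stage 1 the state is |+y⟩; P(|+z⟩) = |⟨+z|+y⟩|² = 1/2.
Joint probability = 1/2 × 1/2 = 0.2500.

0.2500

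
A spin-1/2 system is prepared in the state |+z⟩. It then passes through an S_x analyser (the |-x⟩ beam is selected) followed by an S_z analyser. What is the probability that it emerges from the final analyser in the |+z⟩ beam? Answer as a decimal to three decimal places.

First analyser (S_x): from |+z⟩, P(|-x⟩) = 1/2.
After stage 1 the state is |-x⟩; P(|+z⟩) = |⟨+z|-x⟩|² = 1/2.
Joint probability = 1/2 × 1/2 = 0.250.

0.250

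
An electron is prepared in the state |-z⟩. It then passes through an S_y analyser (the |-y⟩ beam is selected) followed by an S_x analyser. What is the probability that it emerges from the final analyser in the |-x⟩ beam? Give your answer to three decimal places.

0.250

First analyser (S_y): from |-z⟩, P(|-y⟩) = 1/2.
After stage 1 the state is |-y⟩; P(|-x⟩) = |⟨-x|-y⟩|² = 1/2.
Joint probability = 1/2 × 1/2 = 0.250.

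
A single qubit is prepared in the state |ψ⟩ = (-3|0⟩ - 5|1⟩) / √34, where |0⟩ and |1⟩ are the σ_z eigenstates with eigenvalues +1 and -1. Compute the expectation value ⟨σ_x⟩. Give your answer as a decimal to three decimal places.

0.882

⟨σ_x⟩ = 2 Re(a* b)/(|a|²+|b|²) with a = -3, b = -5.
a* b = 15, so ⟨σ_x⟩ = 30/34.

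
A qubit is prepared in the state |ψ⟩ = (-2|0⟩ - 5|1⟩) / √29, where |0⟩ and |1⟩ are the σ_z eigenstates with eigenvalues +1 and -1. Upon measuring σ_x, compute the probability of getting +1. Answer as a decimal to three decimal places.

0.845

|+x⟩ = (|0⟩ + |1⟩)/√2, so ⟨+x|ψ⟩ = (-7) / (√2·√29).
P = |-7|² / 58 = 49/58.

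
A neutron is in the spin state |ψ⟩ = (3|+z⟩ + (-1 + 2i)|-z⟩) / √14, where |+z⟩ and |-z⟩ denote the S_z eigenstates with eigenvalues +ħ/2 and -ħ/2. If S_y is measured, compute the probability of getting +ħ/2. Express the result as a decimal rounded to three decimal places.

|+y⟩ = (|+z⟩ + i|-z⟩)/√2, so ⟨+y|ψ⟩ = (5 + i) / (√2·√14).
P = |5 + i|² / 28 = 26/28.

0.929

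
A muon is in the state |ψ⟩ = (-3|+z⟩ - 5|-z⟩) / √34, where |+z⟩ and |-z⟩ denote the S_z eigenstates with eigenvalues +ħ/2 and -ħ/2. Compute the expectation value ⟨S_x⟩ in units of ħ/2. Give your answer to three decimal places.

⟨σ_x⟩ = 2 Re(a* b)/(|a|²+|b|²) with a = -3, b = -5.
a* b = 15, so ⟨σ_x⟩ = 30/34.
⟨S_x⟩ = (ħ/2)·⟨σ_x⟩.

0.882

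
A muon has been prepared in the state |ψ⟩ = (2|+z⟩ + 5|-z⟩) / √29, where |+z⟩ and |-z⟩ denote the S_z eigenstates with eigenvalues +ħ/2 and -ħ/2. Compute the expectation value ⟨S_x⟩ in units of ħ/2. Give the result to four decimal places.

0.6897

⟨σ_x⟩ = 2 Re(a* b)/(|a|²+|b|²) with a = 2, b = 5.
a* b = 10, so ⟨σ_x⟩ = 20/29.
⟨S_x⟩ = (ħ/2)·⟨σ_x⟩.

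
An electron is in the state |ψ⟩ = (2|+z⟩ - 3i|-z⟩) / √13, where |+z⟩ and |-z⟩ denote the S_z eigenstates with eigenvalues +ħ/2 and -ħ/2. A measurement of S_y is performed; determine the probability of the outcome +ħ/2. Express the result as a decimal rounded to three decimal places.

0.038

|+y⟩ = (|+z⟩ + i|-z⟩)/√2, so ⟨+y|ψ⟩ = (-1) / (√2·√13).
P = |-1|² / 26 = 1/26.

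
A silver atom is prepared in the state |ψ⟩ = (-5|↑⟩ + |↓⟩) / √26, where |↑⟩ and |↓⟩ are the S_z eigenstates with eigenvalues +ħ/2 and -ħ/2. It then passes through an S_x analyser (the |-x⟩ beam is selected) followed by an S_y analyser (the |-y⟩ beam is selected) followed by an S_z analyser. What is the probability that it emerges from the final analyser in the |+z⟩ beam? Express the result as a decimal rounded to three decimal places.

0.173

First analyser (S_x): P(|-x⟩) = |⟨-x|ψ⟩|² = 36/52.
After stage 1 the state is |-x⟩; P(|-y⟩) = |⟨-y|-x⟩|² = 1/2.
After stage 2 the state is |-y⟩; P(|+z⟩) = |⟨+z|-y⟩|² = 1/2.
Joint probability = 36/52 × 1/2 × 1/2 = 0.173.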